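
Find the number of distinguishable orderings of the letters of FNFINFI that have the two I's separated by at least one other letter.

150

Total arrangements of FNFINFI: 7!/(3!·2!·2!) = 210.
If the two I's are adjacent, glue them into one block, leaving 6 items to arrange: (6)!/(3!·2!) = 60 ways.
Subtracting, 210 − 60 = 150 arrangements keep the I's apart.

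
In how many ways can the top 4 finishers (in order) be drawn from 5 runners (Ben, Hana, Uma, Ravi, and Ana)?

120

This is an ordered selection of 4 from 5: P(5,4).
That gives 5 × 4 × 3 × 2 = 120.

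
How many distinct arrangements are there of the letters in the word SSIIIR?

60

SSIIIR has 6 letters with I appearing 3 times and S appearing twice.
The number of distinct arrangements is 6!/(3!·2!) = 720/12 = 60.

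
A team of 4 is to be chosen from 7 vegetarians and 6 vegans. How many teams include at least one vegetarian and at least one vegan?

Total 4-person selections from all 13: C(13,4) = 715.
Selections missing a whole group: no vegetarians → C(6,4) = 15; no vegans → C(7,4) = 35.
Both groups omitted at once is impossible, so 715 − 50 = 665.

665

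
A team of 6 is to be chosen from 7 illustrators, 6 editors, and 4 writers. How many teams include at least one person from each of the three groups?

9996

Unrestricted: C(17,6) = 12376 ways to pick any 6 of the 17.
Subtract selections that omit an entire group: no illustrators → C(10,6) = 210; no editors → C(11,6) = 462; no writers → C(13,6) = 1716.
Add back selections omitting two groups (i.e. drawn from a single group): C(7,6) + C(6,6) + C(4,6) = 8.
By inclusion–exclusion: 12376 − 2388 + 8 = 9996.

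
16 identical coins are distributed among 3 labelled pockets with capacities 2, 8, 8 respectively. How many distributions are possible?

6

By stars and bars, unrestricted non-negative solutions to x_1+…+x_3 = 16 number C(16+2,2) = 153.
Subtract solutions that violate a single cap (substitute x_i' = x_i − (cap_i+1)): x_1 ≥ 3 gives C(15,2) = 105; x_2 ≥ 9 gives C(9,2) = 36; x_3 ≥ 9 gives C(9,2) = 36. Together 177.
Add back pairs where two caps are both exceeded: 15 + 15 + 0 = 30.
By inclusion–exclusion the count is 153 − 177 + 30 = 6.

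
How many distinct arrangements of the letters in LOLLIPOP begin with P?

Fix P in the first position and arrange the remaining 7 letters.
Those 7 letters have L appearing 3 times and O appearing twice, giving (7)!/(3!·2!) = 420.

420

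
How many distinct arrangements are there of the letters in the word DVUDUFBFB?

22680

The 9 letters of DVUDUFBFB have repeats: B appearing twice, D appearing twice, F appearing twice, and U appearing twice.
Dividing 9! = 362880 by 2!·2!·2!·2! = 16 for the repeated letters gives 22680.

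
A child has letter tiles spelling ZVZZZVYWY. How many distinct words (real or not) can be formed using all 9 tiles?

3780

ZVZZZVYWY has 9 letters with V appearing twice, Y appearing twice, and Z appearing 4 times.
So there are 9! / (4!·2!·2!) = 3780 distinguishable arrangements.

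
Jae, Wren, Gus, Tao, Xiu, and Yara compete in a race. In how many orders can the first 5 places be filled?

There are 6 choices for 1st place, 5 for 2nd, and so on down to 2 for position 5.
That gives 6 × 5 × 4 × 3 × 2 = 720.

720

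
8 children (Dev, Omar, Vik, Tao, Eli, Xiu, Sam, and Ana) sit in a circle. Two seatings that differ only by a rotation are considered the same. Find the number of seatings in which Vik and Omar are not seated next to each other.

3600

All circular seatings of 8 people number (7)! = 5040.
Seatings with Vik beside Omar: treat them as a block with 2 internal orders, giving 2 × (6)! = 1440.
Subtracting, 5040 − 1440 = 3600.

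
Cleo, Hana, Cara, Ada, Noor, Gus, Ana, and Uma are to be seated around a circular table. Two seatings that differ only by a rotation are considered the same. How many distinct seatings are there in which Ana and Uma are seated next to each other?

1440

Glue Ana and Uma into a block (2 internal orders). Seating 7 units around a circle gives (6)! arrangements.
So 2 × (6)! = 2 × 720 = 1440.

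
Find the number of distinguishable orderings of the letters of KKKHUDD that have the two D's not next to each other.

There are 7!/(3!·2!) = 420 arrangements of KKKHUDD in total.
Arrangements with the D's together: treat DD as one letter, giving (6)!/(3!) = 120.
Hence 420 − 120 = 300.

300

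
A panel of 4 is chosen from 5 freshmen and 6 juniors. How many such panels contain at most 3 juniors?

Split by how many juniors are chosen (0 through 3).
Sum: C(6,0)·C(5,4) + C(6,1)·C(5,3) + C(6,2)·C(5,2) + C(6,3)·C(5,1) = 5 + 60 + 150 + 100 = 315.

315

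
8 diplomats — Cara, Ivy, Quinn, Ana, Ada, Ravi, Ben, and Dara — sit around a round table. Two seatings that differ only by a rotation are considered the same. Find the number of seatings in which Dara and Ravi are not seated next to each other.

3600

Without the restriction there are (7)! = 5040 seatings.
Seatings with Dara beside Ravi: treat them as a block with 2 internal orders, giving 2 × (6)! = 1440.
Subtracting, 5040 − 1440 = 3600.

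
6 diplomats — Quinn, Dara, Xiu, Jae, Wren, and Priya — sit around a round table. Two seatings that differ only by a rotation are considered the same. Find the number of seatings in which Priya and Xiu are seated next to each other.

48

Glue Priya and Xiu into a block (2 internal orders). Seating 5 units around a circle gives (4)! arrangements.
So 2 × (4)! = 2 × 24 = 48.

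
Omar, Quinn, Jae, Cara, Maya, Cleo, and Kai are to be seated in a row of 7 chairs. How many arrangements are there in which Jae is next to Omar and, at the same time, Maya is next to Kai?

Treat {Jae,Omar} as one block (2 orders) and {Maya,Kai} as another (2 orders).
That leaves 5 units to arrange: 2 × 2 × 5! = 4 × 120 = 480.

480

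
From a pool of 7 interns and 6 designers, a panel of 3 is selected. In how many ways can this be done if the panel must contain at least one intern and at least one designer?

231

Total 3-person selections from all 13: C(13,3) = 286.
Selections missing a whole group: no interns → C(6,3) = 20; no designers → C(7,3) = 35.
Both groups omitted at once is impossible, so 286 − 55 = 231.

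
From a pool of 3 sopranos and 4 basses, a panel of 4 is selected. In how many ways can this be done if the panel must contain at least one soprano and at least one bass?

34

Total 4-person selections from all 7: C(7,4) = 35.
Selections missing a whole group: no sopranos → C(4,4) = 1; no basses → C(3,4) = 0.
Both groups omitted at once is impossible, so 35 − 1 = 34.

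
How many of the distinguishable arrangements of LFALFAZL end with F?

420

With the last slot taken by F, it remains to arrange the other 7 letters (LALFAZL).
Those 7 letters have A appearing twice and L appearing 3 times, giving (7)!/(3!·2!) = 420.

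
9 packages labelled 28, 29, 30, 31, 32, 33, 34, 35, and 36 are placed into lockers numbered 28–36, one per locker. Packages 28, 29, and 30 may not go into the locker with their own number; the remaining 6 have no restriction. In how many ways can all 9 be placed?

256320

Let Aᵢ (for i ∈ {28, 29, 30}) be the placements that put package i in its forbidden locker. Any j of these fix j positions, leaving (9−j)! ways to fill the rest, and there are C(3,j) ways to pick which j.
By inclusion–exclusion, the number of valid placements is Σ_{j=0}^{3} (−1)^j C(3,j)·(9−j)!.
Computing: 362880 − 120960 + 15120 − 720 = 256320.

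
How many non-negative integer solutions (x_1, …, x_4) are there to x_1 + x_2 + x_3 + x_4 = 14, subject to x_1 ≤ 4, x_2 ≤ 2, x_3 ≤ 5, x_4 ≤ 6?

By stars and bars, unrestricted non-negative solutions to x_1+…+x_4 = 14 number C(14+3,3) = 680.
Subtract solutions that violate a single cap (substitute x_i' = x_i − (cap_i+1)): x_1 ≥ 5 gives C(12,3) = 220; x_2 ≥ 3 gives C(14,3) = 364; x_3 ≥ 6 gives C(11,3) = 165; x_4 ≥ 7 gives C(10,3) = 120. Together 869.
Add back pairs where two caps are both exceeded: 84 + 20 + 10 + 56 + 35 + 4 = 209.
Subtract triples: 1 + 0 + 0 + 0 = 1.
By inclusion–exclusion the count is 680 − 869 + 209 − 1 = 19.

19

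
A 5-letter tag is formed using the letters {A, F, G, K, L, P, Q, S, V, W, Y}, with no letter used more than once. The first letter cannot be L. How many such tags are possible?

50400

The first letter has 11−1 = 10 choices (anything except L).
The remaining 4 letters are filled from the other 10 symbols without repetition: 10 × 9 × 8 × 7 = 5040.
Total: 10 × 5040 = 50400.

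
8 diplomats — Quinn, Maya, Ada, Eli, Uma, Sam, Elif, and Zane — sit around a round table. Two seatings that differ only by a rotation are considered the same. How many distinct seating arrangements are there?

5040

Around a circle, 8 distinct people have 8!/8 = (7)! = 5040 rotationally distinct seatings.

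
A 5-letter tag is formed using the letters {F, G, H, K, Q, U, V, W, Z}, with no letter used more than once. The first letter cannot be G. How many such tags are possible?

The first letter has 9−1 = 8 choices (anything except G).
The remaining 4 letters are filled from the other 8 symbols without repetition: 8 × 7 × 6 × 5 = 1680.
Total: 8 × 1680 = 13440.

13440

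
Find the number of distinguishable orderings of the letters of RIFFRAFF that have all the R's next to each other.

210

Treat the 2 copies of R as a single block. The multiset to arrange is then {RR, A, F, F, F, F, I}, 7 items in all.
That gives (7)!/(4!) = 210 arrangements.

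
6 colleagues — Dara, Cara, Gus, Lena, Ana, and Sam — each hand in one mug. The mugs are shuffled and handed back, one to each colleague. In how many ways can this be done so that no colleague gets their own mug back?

Count assignments avoiding every fixed point. For any j of the 6 colleagues fixed to their own mug, the other 6−j can be arranged in (6−j)! ways.
By inclusion–exclusion this is Σ_{j=0}^{6} (−1)^j C(6,j)·(6−j)!.
Computing: 720 − 720 + 360 − 120 + 30 − 6 + 1 = 265.

265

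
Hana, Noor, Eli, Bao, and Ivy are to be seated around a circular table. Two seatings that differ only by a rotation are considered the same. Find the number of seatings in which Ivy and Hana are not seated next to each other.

12

All circular seatings of 5 people number (4)! = 24.
Those with Ivy next to Hana: fuse the pair into one unit and seat 4 units around a circle — 2·(3)! = 12.
Subtracting, 24 − 12 = 12.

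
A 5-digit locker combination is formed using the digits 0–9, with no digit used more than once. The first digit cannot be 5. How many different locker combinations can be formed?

27216

The first digit has 10−1 = 9 choices (anything except 5).
The remaining 4 digits are filled from the other 9 symbols without repetition: 9 × 8 × 7 × 6 = 3024.
Total: 9 × 3024 = 27216.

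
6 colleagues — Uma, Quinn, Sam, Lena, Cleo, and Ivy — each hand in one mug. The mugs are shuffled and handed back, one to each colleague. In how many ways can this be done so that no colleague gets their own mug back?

265

Count assignments avoiding every fixed point. For any j of the 6 colleagues fixed to their own mug, the other 6−j can be arranged in (6−j)! ways.
By inclusion–exclusion this is Σ_{j=0}^{6} (−1)^j C(6,j)·(6−j)!.
Computing: 720 − 720 + 360 − 120 + 30 − 6 + 1 = 265.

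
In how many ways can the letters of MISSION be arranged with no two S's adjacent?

There are 7!/(2!·2!) = 1260 arrangements of MISSION in total.
Arrangements with the S's together: treat SS as one letter, giving (6)!/(2!) = 360.
Hence 1260 − 360 = 900.

900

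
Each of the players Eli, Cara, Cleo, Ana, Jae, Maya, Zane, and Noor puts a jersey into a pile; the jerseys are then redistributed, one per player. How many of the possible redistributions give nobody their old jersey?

Let Aᵢ be the assignments in which player i gets their old jersey. We want the size of the complement of A₁∪…∪A_8.
By inclusion–exclusion this is Σ_{j=0}^{8} (−1)^j C(8,j)·(8−j)!.
Computing: 40320 − 40320 + 20160 − 6720 + 1680 − 336 + 56 − 8 + 1 = 14833.

14833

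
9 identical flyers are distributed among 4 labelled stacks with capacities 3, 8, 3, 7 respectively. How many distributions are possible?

107

By stars and bars, unrestricted non-negative solutions to x_1+…+x_4 = 9 number C(9+3,3) = 220.
Subtract solutions that violate a single cap (substitute x_i' = x_i − (cap_i+1)): x_1 ≥ 4 gives C(8,3) = 56; x_2 ≥ 9 gives C(3,3) = 1; x_3 ≥ 4 gives C(8,3) = 56; x_4 ≥ 8 gives C(4,3) = 4. Together 117.
Add back pairs where two caps are both exceeded: 0 + 4 + 0 + 0 + 0 + 0 = 4.
By inclusion–exclusion the count is 220 − 117 + 4 = 107.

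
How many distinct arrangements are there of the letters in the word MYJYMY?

60

MYJYMY has 6 letters with M appearing twice and Y appearing 3 times.
The number of distinct arrangements is 6!/(3!·2!) = 720/12 = 60.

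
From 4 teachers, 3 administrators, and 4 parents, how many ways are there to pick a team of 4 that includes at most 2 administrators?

322

Split by how many administrators are chosen (0 through 2).
Sum: C(3,0)·C(8,4) + C(3,1)·C(8,3) + C(3,2)·C(8,2) = 70 + 168 + 84 = 322.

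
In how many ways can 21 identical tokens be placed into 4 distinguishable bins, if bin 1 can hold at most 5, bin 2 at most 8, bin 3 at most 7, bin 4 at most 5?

35

Without the upper bounds there are C(24,3) = 2024 ways to split 21 among 4 bins.
Subtract solutions that violate a single cap (substitute x_i' = x_i − (cap_i+1)): x_1 ≥ 6 gives C(18,3) = 816; x_2 ≥ 9 gives C(15,3) = 455; x_3 ≥ 8 gives C(16,3) = 560; x_4 ≥ 6 gives C(18,3) = 816. Together 2647.
Add back pairs where two caps are both exceeded: 84 + 120 + 220 + 35 + 84 + 120 = 663.
Subtract triples: 0 + 1 + 4 + 0 = 5.
By inclusion–exclusion the count is 2024 − 2647 + 663 − 5 = 35.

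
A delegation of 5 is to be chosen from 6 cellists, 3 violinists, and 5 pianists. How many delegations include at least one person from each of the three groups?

1365

Unrestricted: C(14,5) = 2002 ways to pick any 5 of the 14.
Selections missing a whole group: no cellists → C(8,5) = 56; no violinists → C(11,5) = 462; no pianists → C(9,5) = 126.
Add back selections omitting two groups (i.e. drawn from a single group): C(6,5) + C(3,5) + C(5,5) = 7.
By inclusion–exclusion: 2002 − 644 + 7 = 1365.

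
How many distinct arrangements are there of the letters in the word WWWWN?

WWWWN has 5 letters with W appearing 4 times.
Dividing 5! = 120 by 4! = 24 for the repeated letters gives 5.

5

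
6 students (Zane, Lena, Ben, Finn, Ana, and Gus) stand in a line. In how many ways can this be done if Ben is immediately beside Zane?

240

Treat {Ben, Zane} as a single unit. There are 5 units to order, and the pair itself can be ordered 2 ways.
So the count is 2·(5)! = 240.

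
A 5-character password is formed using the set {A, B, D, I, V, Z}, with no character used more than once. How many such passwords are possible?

720

With no repetition, fill the 5 characters in order: 6 choices, then 5, down to 2.
6 × 5 × 4 × 3 × 2 = 720.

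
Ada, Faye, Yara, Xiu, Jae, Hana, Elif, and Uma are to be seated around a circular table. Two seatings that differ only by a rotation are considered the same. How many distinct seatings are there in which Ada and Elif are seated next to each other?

1440

Treat {Ada, Elif} as one unit (2 internal orders) and seat the resulting 7 units around the table: (6)! circular arrangements.
So 2 × (6)! = 2 × 720 = 1440.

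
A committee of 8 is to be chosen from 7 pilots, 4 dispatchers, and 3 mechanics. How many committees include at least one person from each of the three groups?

Total 8-person selections from all 14: C(14,8) = 3003.
Subtract selections that omit an entire group: no pilots → C(7,8) = 0; no dispatchers → C(10,8) = 45; no mechanics → C(11,8) = 165.
Add back selections omitting two groups (i.e. drawn from a single group): C(7,8) + C(4,8) + C(3,8) = 0.
By inclusion–exclusion: 3003 − 210 + 0 = 2793.

2793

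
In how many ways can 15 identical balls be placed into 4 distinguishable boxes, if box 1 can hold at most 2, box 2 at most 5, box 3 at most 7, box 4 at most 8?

81

By stars and bars, unrestricted non-negative solutions to x_1+…+x_4 = 15 number C(15+3,3) = 816.
Subtract solutions that violate a single cap (substitute x_i' = x_i − (cap_i+1)): x_1 ≥ 3 gives C(15,3) = 455; x_2 ≥ 6 gives C(12,3) = 220; x_3 ≥ 8 gives C(10,3) = 120; x_4 ≥ 9 gives C(9,3) = 84. Together 879.
Add back pairs where two caps are both exceeded: 84 + 35 + 20 + 4 + 1 + 0 = 144.
By inclusion–exclusion the count is 816 − 879 + 144 = 81.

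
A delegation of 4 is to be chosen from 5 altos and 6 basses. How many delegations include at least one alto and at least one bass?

With no constraint there are C(11,4) = 330 possible selections.
Subtract selections that omit an entire group: no altos → C(6,4) = 15; no basses → C(5,4) = 5.
Both groups omitted at once is impossible, so 330 − 20 = 310.

310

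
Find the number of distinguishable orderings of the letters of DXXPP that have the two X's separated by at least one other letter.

There are 5!/(2!·2!) = 30 arrangements of DXXPP in total.
Arrangements with the X's together: treat XX as one letter, giving (4)!/(2!) = 12.
Subtracting, 30 − 12 = 18 arrangements keep the X's apart.

18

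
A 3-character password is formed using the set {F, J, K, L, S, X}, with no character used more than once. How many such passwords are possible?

120

Choose and order 3 of the 6 symbols: the first character has 6 options, the next 5, then 4.
That product is 6 × 5 × 4 = 120.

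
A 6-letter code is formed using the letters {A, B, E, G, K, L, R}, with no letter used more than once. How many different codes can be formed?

5040

This is a permutation of 6 out of 7: P(7,6) = 7!/1!.
That product is 7 × 6 × 5 × 4 × 3 × 2 = 5040.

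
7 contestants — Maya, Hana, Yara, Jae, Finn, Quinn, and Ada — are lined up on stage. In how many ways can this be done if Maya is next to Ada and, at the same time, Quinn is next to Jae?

480

Treat {Maya,Ada} as one block (2 orders) and {Quinn,Jae} as another (2 orders).
That leaves 5 units to arrange: 2 × 2 × 5! = 4 × 120 = 480.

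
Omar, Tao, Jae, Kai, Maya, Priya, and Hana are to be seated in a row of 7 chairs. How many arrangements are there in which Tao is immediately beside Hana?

Place the 5 others and the Tao-Hana pair as 6 objects in a line; the pair has 2 internal arrangements.
That gives 2 × 6! = 2 × 720 = 1440.

1440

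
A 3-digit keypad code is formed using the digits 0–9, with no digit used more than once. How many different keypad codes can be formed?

720

Choose and order 3 of the 10 symbols: the first digit has 10 options, the next 9, then 8.
That product is 10 × 9 × 8 = 720.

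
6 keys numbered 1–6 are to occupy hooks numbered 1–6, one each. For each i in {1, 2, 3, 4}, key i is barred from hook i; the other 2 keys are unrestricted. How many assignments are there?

362

Let Aᵢ (for 1 ≤ i ≤ 4) be the placements that put key i in its forbidden hook. Any j of these fix j positions, leaving (6−j)! ways to fill the rest, and there are C(4,j) ways to pick which j.
By inclusion–exclusion, the number of valid placements is Σ_{j=0}^{4} (−1)^j C(4,j)·(6−j)!.
Computing: 720 − 480 + 144 − 24 + 2 = 362.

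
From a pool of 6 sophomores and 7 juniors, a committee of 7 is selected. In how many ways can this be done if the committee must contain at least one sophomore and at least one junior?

With no constraint there are C(13,7) = 1716 possible selections.
Subtract selections that omit an entire group: no sophomores → C(7,7) = 1; no juniors → C(6,7) = 0.
Both groups omitted at once is impossible, so 1716 − 1 = 1715.

1715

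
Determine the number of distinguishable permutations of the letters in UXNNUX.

The 6 letters of UXNNUX have repeats: N appearing twice, U appearing twice, and X appearing twice.
The number of distinct arrangements is 6!/(2!·2!·2!) = 720/8 = 90.

90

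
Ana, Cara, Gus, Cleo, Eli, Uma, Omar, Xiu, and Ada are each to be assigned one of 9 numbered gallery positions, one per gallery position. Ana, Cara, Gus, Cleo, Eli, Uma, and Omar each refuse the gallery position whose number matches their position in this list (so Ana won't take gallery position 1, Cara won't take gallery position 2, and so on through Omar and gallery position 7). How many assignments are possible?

Let Aᵢ (for 1 ≤ i ≤ 7) be the placements that put person i in their forbidden gallery position. Any j of these fix j positions, leaving (9−j)! ways to fill the rest, and there are C(7,j) ways to pick which j.
By inclusion–exclusion, the number of valid placements is Σ_{j=0}^{7} (−1)^j C(7,j)·(9−j)!.
Computing: 362880 − 282240 + 105840 − 25200 + 4200 − 504 + 42 − 2 = 165016.

165016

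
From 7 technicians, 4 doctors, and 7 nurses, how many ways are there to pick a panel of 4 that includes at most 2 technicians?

Split by how many technicians are chosen (0 through 2).
Sum: C(7,0)·C(11,4) + C(7,1)·C(11,3) + C(7,2)·C(11,2) = 330 + 1155 + 1155 = 2640.

2640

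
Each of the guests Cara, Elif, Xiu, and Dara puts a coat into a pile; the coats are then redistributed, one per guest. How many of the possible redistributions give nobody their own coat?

Count assignments avoiding every fixed point. For any j of the 4 guests fixed to their own coat, the other 4−j can be arranged in (4−j)! ways.
By inclusion–exclusion this is Σ_{j=0}^{4} (−1)^j C(4,j)·(4−j)!.
Computing: 24 − 24 + 12 − 4 + 1 = 9.

9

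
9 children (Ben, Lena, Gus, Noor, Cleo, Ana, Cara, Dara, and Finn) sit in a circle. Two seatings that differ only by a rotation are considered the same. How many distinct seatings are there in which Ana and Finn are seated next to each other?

10080

Treat {Ana, Finn} as one unit (2 internal orders) and seat the resulting 8 units around the table: (7)! circular arrangements.
So 2 × (7)! = 2 × 5040 = 10080.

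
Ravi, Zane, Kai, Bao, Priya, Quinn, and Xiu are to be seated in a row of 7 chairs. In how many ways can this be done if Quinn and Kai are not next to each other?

3600

There are 7! = 5040 arrangements in all. If Quinn and Kai are adjacent, merging them into one block gives 2·(6)! = 1440 arrangements.
Complementary counting: 5040 − 1440 = 3600.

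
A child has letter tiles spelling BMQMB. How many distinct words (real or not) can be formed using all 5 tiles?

30

BMQMB has 5 letters with B appearing twice and M appearing twice.
So there are 5! / (2!·2!) = 30 distinguishable arrangements.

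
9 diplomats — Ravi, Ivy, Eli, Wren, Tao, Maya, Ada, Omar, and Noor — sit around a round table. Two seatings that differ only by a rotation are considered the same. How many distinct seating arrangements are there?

Around a circle, 9 distinct people have 9!/9 = (8)! = 40320 rotationally distinct seatings.

40320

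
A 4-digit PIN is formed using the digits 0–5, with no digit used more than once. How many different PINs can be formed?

Choose and order 4 of the 6 symbols: the first digit has 6 options, the next 5, then 4, 3.
That product is 6 × 5 × 4 × 3 = 360.

360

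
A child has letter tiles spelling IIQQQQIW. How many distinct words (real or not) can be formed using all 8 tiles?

The 8 letters of IIQQQQIW have repeats: I appearing 3 times and Q appearing 4 times.
Dividing 8! = 40320 by 4!·3! = 144 for the repeated letters gives 280.

280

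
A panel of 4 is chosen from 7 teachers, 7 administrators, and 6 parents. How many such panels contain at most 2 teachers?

Split by how many teachers are chosen (0 through 2).
Sum: C(7,0)·C(13,4) + C(7,1)·C(13,3) + C(7,2)·C(13,2) = 715 + 2002 + 1638 = 4355.

4355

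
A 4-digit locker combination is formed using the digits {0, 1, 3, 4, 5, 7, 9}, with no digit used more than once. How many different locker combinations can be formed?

With no repetition, fill the 4 digits in order: 7 choices, then 6, down to 4.
7 × 6 × 5 × 4 = 840.

840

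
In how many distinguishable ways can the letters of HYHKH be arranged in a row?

Letter multiplicities in HYHKH: H×3, K×1, Y×1.
The number of distinct arrangements is 5!/(3!) = 120/6 = 20.

20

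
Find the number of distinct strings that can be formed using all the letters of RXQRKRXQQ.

5040

RXQRKRXQQ has 9 letters with Q appearing 3 times, R appearing 3 times, and X appearing twice.
So there are 9! / (3!·3!·2!) = 5040 distinguishable arrangements.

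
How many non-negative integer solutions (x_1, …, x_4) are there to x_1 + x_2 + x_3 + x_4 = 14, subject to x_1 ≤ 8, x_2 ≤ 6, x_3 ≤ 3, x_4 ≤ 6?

143

By stars and bars, unrestricted non-negative solutions to x_1+…+x_4 = 14 number C(14+3,3) = 680.
Subtract solutions that violate a single cap (substitute x_i' = x_i − (cap_i+1)): x_1 ≥ 9 gives C(8,3) = 56; x_2 ≥ 7 gives C(10,3) = 120; x_3 ≥ 4 gives C(13,3) = 286; x_4 ≥ 7 gives C(10,3) = 120. Together 582.
Add back pairs where two caps are both exceeded: 0 + 4 + 0 + 20 + 1 + 20 = 45.
By inclusion–exclusion the count is 680 − 582 + 45 = 143.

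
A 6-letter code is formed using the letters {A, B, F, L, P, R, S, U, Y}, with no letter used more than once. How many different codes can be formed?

60480

Choose and order 6 of the 9 symbols: the first letter has 9 options, the next 8, and so on down to 4.
That product is 9 × 8 × 7 × 6 × 5 × 4 = 60480.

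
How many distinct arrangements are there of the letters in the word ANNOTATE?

5040

Letter multiplicities in ANNOTATE: A×2, E×1, N×2, O×1, T×2.
Dividing 8! = 40320 by 2!·2!·2! = 8 for the repeated letters gives 5040.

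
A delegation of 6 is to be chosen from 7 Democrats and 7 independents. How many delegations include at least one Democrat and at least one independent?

Total 6-person selections from all 14: C(14,6) = 3003.
Subtract selections that omit an entire group: no Democrats → C(7,6) = 7; no independents → C(7,6) = 7.
Both groups omitted at once is impossible, so 3003 − 14 = 2989.

2989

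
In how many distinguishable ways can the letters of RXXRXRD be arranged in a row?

RXXRXRD has 7 letters with R appearing 3 times and X appearing 3 times.
The number of distinct arrangements is 7!/(3!·3!) = 5040/36 = 140.

140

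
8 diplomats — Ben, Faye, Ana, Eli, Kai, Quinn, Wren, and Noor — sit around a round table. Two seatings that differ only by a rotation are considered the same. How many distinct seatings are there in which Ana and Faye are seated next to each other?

Glue Ana and Faye into a block (2 internal orders). Seating 7 units around a circle gives (6)! arrangements.
So 2 × (6)! = 2 × 720 = 1440.

1440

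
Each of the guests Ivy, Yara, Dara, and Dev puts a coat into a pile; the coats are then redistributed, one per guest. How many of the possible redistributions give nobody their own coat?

This is the derangement count D_4: permutations of 4 items with no fixed point.
By inclusion–exclusion this is Σ_{j=0}^{4} (−1)^j C(4,j)·(4−j)!.
Computing: 24 − 24 + 12 − 4 + 1 = 9.

9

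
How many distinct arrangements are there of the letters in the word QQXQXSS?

210

Letter multiplicities in QQXQXSS: Q×3, S×2, X×2.
The number of distinct arrangements is 7!/(3!·2!·2!) = 5040/24 = 210.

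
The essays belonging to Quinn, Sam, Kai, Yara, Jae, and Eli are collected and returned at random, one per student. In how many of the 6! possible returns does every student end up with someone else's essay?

265

This is the derangement count D_6: permutations of 6 items with no fixed point.
By inclusion–exclusion this is Σ_{j=0}^{6} (−1)^j C(6,j)·(6−j)!.
Computing: 720 − 720 + 360 − 120 + 30 − 6 + 1 = 265.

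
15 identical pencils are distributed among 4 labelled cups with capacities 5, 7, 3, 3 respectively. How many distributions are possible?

20

Without the upper bounds there are C(18,3) = 816 ways to split 15 among 4 cups.
Subtract solutions that violate a single cap (substitute x_i' = x_i − (cap_i+1)): x_1 ≥ 6 gives C(12,3) = 220; x_2 ≥ 8 gives C(10,3) = 120; x_3 ≥ 4 gives C(14,3) = 364; x_4 ≥ 4 gives C(14,3) = 364. Together 1068.
Add back pairs where two caps are both exceeded: 4 + 56 + 56 + 20 + 20 + 120 = 276.
Subtract triples: 0 + 0 + 4 + 0 = 4.
By inclusion–exclusion the count is 816 − 1068 + 276 − 4 = 20.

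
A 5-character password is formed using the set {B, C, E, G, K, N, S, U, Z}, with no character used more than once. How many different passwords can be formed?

This is a permutation of 5 out of 9: P(9,5) = 9!/4!.
9 × 8 × 7 × 6 × 5 = 15120.

15120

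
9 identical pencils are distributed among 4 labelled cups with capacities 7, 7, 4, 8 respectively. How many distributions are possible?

Ignoring the caps, the number of non-negative solutions to x_1+…+x_4 = 9 is C(12,3) = 220.
Subtract solutions that violate a single cap (substitute x_i' = x_i − (cap_i+1)): x_1 ≥ 8 gives C(4,3) = 4; x_2 ≥ 8 gives C(4,3) = 4; x_3 ≥ 5 gives C(7,3) = 35; x_4 ≥ 9 gives C(3,3) = 1. Together 44.
No two caps can be exceeded simultaneously, so the pair terms are all 0.
By inclusion–exclusion the count is 220 − 44 + 0 = 176.

176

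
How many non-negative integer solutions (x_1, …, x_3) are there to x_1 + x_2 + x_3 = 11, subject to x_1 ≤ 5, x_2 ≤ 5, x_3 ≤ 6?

21

Without the upper bounds there are C(13,2) = 78 ways to split 11 among 3 variables.
Subtract solutions that violate a single cap (substitute x_i' = x_i − (cap_i+1)): x_1 ≥ 6 gives C(7,2) = 21; x_2 ≥ 6 gives C(7,2) = 21; x_3 ≥ 7 gives C(6,2) = 15. Together 57.
No two caps can be exceeded simultaneously, so the pair terms are all 0.
By inclusion–exclusion the count is 78 − 57 + 0 = 21.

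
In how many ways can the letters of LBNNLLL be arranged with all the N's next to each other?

Treat the 2 copies of N as a single block. The multiset to arrange is then {NN, B, L, L, L, L}, 6 items in all.
That gives (6)!/(4!) = 30 arrangements.

30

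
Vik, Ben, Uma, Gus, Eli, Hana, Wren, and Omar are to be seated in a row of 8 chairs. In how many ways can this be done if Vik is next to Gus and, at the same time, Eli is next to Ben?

2880

Treat {Vik,Gus} as one block (2 orders) and {Eli,Ben} as another (2 orders).
That leaves 6 units to arrange: 2 × 2 × 6! = 4 × 720 = 2880.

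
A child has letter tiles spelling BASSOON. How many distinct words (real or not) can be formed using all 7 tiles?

BASSOON has 7 letters with O appearing twice and S appearing twice.
So there are 7! / (2!·2!) = 1260 distinguishable arrangements.

1260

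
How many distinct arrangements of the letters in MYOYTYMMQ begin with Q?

1120

Fix Q in the first position and arrange the remaining 8 letters.
Those 8 letters have M appearing 3 times and Y appearing 3 times, giving (8)!/(3!·3!) = 1120.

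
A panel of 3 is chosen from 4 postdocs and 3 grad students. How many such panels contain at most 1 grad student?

22

Split by how many grad students are chosen (0 through 1).
Sum: C(3,0)·C(4,3) + C(3,1)·C(4,2) = 4 + 18 = 22.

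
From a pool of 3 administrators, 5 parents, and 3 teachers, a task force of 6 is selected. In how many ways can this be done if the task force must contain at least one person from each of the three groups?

With no constraint there are C(11,6) = 462 possible selections.
Subtract selections that omit an entire group: no administrators → C(8,6) = 28; no parents → C(6,6) = 1; no teachers → C(8,6) = 28.
Add back selections omitting two groups (i.e. drawn from a single group): C(3,6) + C(5,6) + C(3,6) = 0.
By inclusion–exclusion: 462 − 57 + 0 = 405.

405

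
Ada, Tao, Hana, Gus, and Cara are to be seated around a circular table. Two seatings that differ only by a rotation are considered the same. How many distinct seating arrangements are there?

24

Seat Ada anywhere (absorbing the rotational symmetry), then permute the other 4: (4)! = 24.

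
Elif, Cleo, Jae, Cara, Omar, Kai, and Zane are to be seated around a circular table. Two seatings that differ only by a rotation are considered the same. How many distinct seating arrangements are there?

720

Fix one person's seat to break rotational symmetry; the remaining 6 people can be arranged in (6)! = 720 ways.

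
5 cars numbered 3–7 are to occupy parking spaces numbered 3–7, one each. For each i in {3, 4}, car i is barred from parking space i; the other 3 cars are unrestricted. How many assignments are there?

78

Let Aᵢ (for i ∈ {3, 4}) be the placements that put car i in its forbidden parking space. Any j of these fix j positions, leaving (5−j)! ways to fill the rest, and there are C(2,j) ways to pick which j.
By inclusion–exclusion, the number of valid placements is Σ_{j=0}^{2} (−1)^j C(2,j)·(5−j)!.
Computing: 120 − 48 + 6 = 78.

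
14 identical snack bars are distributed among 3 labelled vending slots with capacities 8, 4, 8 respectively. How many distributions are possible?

Ignoring the caps, the number of non-negative solutions to x_1+…+x_3 = 14 is C(16,2) = 120.
Subtract solutions that violate a single cap (substitute x_i' = x_i − (cap_i+1)): x_1 ≥ 9 gives C(7,2) = 21; x_2 ≥ 5 gives C(11,2) = 55; x_3 ≥ 9 gives C(7,2) = 21. Together 97.
Add back pairs where two caps are both exceeded: 1 + 0 + 1 = 2.
By inclusion–exclusion the count is 120 − 97 + 2 = 25.

25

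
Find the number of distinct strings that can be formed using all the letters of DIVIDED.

420

DIVIDED has 7 letters with D appearing 3 times and I appearing twice.
Dividing 7! = 5040 by 3!·2! = 12 for the repeated letters gives 420.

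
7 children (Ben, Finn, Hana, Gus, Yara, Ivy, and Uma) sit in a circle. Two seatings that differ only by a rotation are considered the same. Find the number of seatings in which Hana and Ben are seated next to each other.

240

Treat {Hana, Ben} as one unit (2 internal orders) and seat the resulting 6 units around the table: (5)! circular arrangements.
So 2 × (5)! = 2 × 120 = 240.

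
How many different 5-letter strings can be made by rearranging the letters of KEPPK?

30

KEPPK has 5 letters with K appearing twice and P appearing twice.
So there are 5! / (2!·2!) = 30 distinguishable arrangements.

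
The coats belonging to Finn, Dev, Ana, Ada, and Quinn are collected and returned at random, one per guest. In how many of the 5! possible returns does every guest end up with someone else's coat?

44

This is the derangement count D_5: permutations of 5 items with no fixed point.
By inclusion–exclusion this is Σ_{j=0}^{5} (−1)^j C(5,j)·(5−j)!.
Computing: 120 − 120 + 60 − 20 + 5 − 1 = 44.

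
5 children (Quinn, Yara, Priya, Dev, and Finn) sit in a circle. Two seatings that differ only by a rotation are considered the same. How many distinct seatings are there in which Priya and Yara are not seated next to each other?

12

All circular seatings of 5 people number (4)! = 24.
Seatings with Priya beside Yara: treat them as a block with 2 internal orders, giving 2 × (3)! = 12.
Subtracting, 24 − 12 = 12.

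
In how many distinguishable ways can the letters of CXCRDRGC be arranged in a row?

Letter multiplicities in CXCRDRGC: C×3, D×1, G×1, R×2, X×1.
So there are 8! / (3!·2!) = 3360 distinguishable arrangements.

3360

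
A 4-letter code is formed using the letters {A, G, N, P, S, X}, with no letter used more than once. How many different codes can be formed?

Choose and order 4 of the 6 symbols: the first letter has 6 options, the next 5, then 4, 3.
6 × 5 × 4 × 3 = 360.

360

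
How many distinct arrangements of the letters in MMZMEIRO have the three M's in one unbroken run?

720

Treat the 3 copies of M as a single block. The multiset to arrange is then {MMM, E, I, O, R, Z}, 6 items in all.
All 6 items are distinct, so there are (6)! = 720 arrangements.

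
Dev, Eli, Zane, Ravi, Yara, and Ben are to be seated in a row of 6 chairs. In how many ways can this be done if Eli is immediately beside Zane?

Treat {Eli, Zane} as a single unit. There are 5 units to order, and the pair itself can be ordered 2 ways.
So the count is 2·(5)! = 240.

240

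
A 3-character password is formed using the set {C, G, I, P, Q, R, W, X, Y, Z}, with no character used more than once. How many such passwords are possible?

Choose and order 3 of the 10 symbols: the first character has 10 options, the next 9, then 8.
10 × 9 × 8 = 720.

720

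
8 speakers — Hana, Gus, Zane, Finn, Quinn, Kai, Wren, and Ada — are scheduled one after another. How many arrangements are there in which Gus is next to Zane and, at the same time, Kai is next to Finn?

2880

Treat {Gus,Zane} as one block (2 orders) and {Kai,Finn} as another (2 orders).
That leaves 6 units to arrange: 2 × 2 × 6! = 4 × 720 = 2880.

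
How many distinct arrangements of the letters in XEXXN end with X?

Fix X in the last position and arrange the remaining 4 letters.
Those 4 letters have X appearing twice, giving (4)!/(2!) = 12.

12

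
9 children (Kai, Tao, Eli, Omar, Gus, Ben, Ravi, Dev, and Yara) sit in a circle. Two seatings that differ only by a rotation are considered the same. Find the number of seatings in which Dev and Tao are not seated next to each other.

30240

All circular seatings of 9 people number (8)! = 40320.
Those with Dev next to Tao: fuse the pair into one unit and seat 8 units around a circle — 2·(7)! = 10080.
Subtracting, 40320 − 10080 = 30240.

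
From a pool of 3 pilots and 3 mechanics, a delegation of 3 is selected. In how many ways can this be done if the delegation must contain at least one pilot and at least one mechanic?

Unrestricted: C(6,3) = 20 ways to pick any 3 of the 6.
Selections missing a whole group: no pilots → C(3,3) = 1; no mechanics → C(3,3) = 1.
Both groups omitted at once is impossible, so 20 − 2 = 18.

18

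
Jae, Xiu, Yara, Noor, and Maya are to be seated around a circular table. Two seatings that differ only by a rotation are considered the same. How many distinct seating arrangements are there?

24

Around a circle, 5 distinct people have 5!/5 = (4)! = 24 rotationally distinct seatings.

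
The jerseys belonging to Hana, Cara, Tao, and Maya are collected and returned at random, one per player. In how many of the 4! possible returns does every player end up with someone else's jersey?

Count assignments avoiding every fixed point. For any j of the 4 players fixed to their old jersey, the other 4−j can be arranged in (4−j)! ways.
By inclusion–exclusion this is Σ_{j=0}^{4} (−1)^j C(4,j)·(4−j)!.
Computing: 24 − 24 + 12 − 4 + 1 = 9.

9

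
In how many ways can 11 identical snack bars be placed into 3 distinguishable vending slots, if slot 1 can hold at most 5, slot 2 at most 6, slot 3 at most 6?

27

Without the upper bounds there are C(13,2) = 78 ways to split 11 among 3 vending slots.
Subtract solutions that violate a single cap (substitute x_i' = x_i − (cap_i+1)): x_1 ≥ 6 gives C(7,2) = 21; x_2 ≥ 7 gives C(6,2) = 15; x_3 ≥ 7 gives C(6,2) = 15. Together 51.
No two caps can be exceeded simultaneously, so the pair terms are all 0.
By inclusion–exclusion the count is 78 − 51 + 0 = 27.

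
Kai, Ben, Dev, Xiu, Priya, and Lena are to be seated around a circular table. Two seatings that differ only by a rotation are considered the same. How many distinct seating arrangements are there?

120

Seat Kai anywhere (absorbing the rotational symmetry), then permute the other 5: (5)! = 120.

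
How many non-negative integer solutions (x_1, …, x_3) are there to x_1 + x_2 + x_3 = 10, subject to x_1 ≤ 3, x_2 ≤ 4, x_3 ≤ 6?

10

By stars and bars, unrestricted non-negative solutions to x_1+…+x_3 = 10 number C(10+2,2) = 66.
Subtract solutions that violate a single cap (substitute x_i' = x_i − (cap_i+1)): x_1 ≥ 4 gives C(8,2) = 28; x_2 ≥ 5 gives C(7,2) = 21; x_3 ≥ 7 gives C(5,2) = 10. Together 59.
Add back pairs where two caps are both exceeded: 3 + 0 + 0 = 3.
By inclusion–exclusion the count is 66 − 59 + 3 = 10.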